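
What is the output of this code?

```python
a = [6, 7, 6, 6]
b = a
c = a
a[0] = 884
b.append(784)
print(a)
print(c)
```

Key concept: multiple aliases.
Step by step:
`a = [6, 7, 6, 6]` → a = [6, 7, 6, 6]
`b = a` → b = [6, 7, 6, 6] (same object as a)
`c = a` → c = [6, 7, 6, 6] (same object as a, b)
`a[0] = 884` → a = [884, 7, 6, 6] (same object as b, c); b = [884, 7, 6, 6] (same object as a, c); c = [884, 7, 6, 6] (same object as a, b)
`b.append(784)` → a = [884, 7, 6, 6, 784] (same object as b, c); b = [884, 7, 6, 6, 784] (same object as a, c); c = [884, 7, 6, 6, 784] (same object as a, b)
`print(a)` → prints [884, 7, 6, 6, 784]
`print(c)` → prints [884, 7, 6, 6, 784]

Answer:
[884, 7, 6, 6, 784]
[884, 7, 6, 6, 784]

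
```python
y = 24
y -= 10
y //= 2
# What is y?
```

Trace:
`y = 24` → y = 24
`y -= 10` → y = 14
`y //= 2` → y = 7
So y = 7

Answer: 7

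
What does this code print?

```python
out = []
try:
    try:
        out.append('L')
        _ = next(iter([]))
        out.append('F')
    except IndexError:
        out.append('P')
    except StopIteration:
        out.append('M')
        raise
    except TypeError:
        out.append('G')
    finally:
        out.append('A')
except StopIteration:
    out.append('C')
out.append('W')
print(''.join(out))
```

Execution trace: 'L' (inner try body) → 'M' (inner except StopIteration) → 'A' (inner finally) → 'C' (outer except StopIteration) → 'W' (after the try/except). Output: LMACW

Answer: LMACW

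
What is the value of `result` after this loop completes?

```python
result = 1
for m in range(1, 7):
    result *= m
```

6! = 720
`result` takes the values: 1 → 2 → 6 → 24 → 120 → 720

Answer: 720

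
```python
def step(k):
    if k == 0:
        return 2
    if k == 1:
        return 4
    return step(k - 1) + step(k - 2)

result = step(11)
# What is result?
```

Build up from base cases: step(0)=2, step(1)=4, step(2)=6, step(3)=10, step(4)=16, step(5)=26, step(6)=42, ..., step(11)=466

Answer: 466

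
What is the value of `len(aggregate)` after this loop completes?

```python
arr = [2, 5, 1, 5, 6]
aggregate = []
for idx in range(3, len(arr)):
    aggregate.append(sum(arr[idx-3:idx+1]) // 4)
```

Number of 4-element averages
`aggregate` takes the values: [] → [3] → [3, 4]
So `len(aggregate)` = 2

Answer: 2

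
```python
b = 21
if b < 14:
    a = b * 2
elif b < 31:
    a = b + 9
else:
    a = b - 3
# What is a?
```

Trace:
`b = 21` → b = 21
`if b < 14: ...` → b < 14 is False, b < 31 is True → a = 30
So a = 30

Answer: 30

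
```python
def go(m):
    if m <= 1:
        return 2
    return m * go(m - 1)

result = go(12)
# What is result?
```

go(12) = 12 * 11 * 10 * 9 * 8 * 7 * 6 * 5 * 4 * 3 * 2 * 2 = 958003200

Answer: 958003200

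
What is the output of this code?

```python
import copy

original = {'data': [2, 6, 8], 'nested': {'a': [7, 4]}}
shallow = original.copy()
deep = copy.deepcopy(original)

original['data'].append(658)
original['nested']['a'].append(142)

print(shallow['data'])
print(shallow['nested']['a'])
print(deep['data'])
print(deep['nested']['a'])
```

Key concept: comparing shallow vs deep copy.
Step by step:
`original = {'data': [2, 6, 8], 'nested': {'a': [7, 4]}}` → original = {'data': [2, 6, 8], 'nested': {'a': [7, 4]}}
`shallow = original.copy()` → shallow = {'data': [2, 6, 8], 'nested': {'a': [7, 4]}}
`deep = copy.deepcopy(original)` → deep = {'data': [2, 6, 8], 'nested': {'a': [7, 4]}}
`original['data'].append(658)` → original = {'data': [2, 6, 8, 658], 'nested': {'a': [7, 4]}}; shallow = {'data': [2, 6, 8, 658], 'nested': {'a': [7, 4]}}
`original['nested']['a'].append(142)` → original = {'data': [2, 6, 8, 658], 'nested': {'a': [7, 4, 142]}}; shallow = {'data': [2, 6, 8, 658], 'nested': {'a': [7, 4, 142]}}
`print(shallow['data'])` → prints [2, 6, 8, 658]
`print(shallow['nested']['a'])` → prints [7, 4, 142]
`print(deep['data'])` → prints [2, 6, 8]
`print(deep['nested']['a'])` → prints [7, 4]

Answer:
[2, 6, 8, 658]
[7, 4, 142]
[2, 6, 8]
[7, 4]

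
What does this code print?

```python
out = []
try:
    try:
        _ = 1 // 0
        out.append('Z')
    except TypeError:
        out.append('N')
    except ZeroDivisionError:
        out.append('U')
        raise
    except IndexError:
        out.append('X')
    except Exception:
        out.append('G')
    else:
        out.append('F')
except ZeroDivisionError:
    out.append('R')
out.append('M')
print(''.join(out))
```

Execution trace: 'U' (inner except ZeroDivisionError) → 'R' (outer except ZeroDivisionError) → 'M' (after the try/except). Output: URM

Answer: URM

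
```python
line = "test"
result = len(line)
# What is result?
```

Trace:
`line = "test"` → line = 'test'
`result = len(line)` → result = 4
So result = 4

Answer: 4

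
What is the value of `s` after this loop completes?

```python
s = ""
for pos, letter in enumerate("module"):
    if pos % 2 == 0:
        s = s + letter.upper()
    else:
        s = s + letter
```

Uppercase even positions in 'module'
`s` takes the values: "" → "M" → "Mo" → "MoD" → "MoDu" → "MoDuL" → "MoDuLe"

Answer: "MoDuLe"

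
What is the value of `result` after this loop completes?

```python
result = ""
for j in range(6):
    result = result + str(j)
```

Concatenate digits 0 to 5
`result` takes the values: "" → "0" → "01" → "012" → "0123" → "01234" → "012345"

Answer: "012345"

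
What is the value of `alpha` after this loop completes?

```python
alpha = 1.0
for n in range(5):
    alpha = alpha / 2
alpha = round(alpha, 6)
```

Halving LR 5 times: 1 / 2^5
`alpha` takes the values: 1.0 → 0.5 → 0.25 → 0.125 → 0.0625 → 0.03125

Answer: 0.03125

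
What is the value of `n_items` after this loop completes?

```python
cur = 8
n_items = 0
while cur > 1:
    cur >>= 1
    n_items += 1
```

Count right shifts until 1
`n_items` takes the values: 0 → 1 → 2 → 3

Answer: 3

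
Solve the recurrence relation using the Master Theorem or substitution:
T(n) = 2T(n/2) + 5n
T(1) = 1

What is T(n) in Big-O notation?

By Master Theorem: a=2, b=2, f(n)=5n. Since log_2(2) = 1 and f(n) = Θ(n^1), Case 2 applies. T(n) = O(n log n).

Answer: O(n log n)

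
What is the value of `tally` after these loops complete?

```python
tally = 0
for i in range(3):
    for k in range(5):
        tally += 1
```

3 * 5 = 15
`tally` takes the values: 0 → 1 → 2 → 3 → 4 → 5 → 6 → 7 → 8 → 9 → 10 → 11 → 12 → 13 → 14 → 15

Answer: 15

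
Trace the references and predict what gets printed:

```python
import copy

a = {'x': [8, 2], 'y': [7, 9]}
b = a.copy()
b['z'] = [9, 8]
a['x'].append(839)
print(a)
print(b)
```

Key concept: shallow copy of dict with mutable values.
Step by step:
`a = {'x': [8, 2], 'y': [7, 9]}` → a = {'x': [8, 2], 'y': [7, 9]}
`b = a.copy()` → b = {'x': [8, 2], 'y': [7, 9]}
`b['z'] = [9, 8]` → b = {'x': [8, 2], 'y': [7, 9], 'z': [9, 8]}
`a['x'].append(839)` → a = {'x': [8, 2, 839], 'y': [7, 9]}; b = {'x': [8, 2, 839], 'y': [7, 9], 'z': [9, 8]}
`print(a)` → prints {'x': [8, 2, 839], 'y': [7, 9]}
`print(b)` → prints {'x': [8, 2, 839], 'y': [7, 9], 'z': [9, 8]}

Answer:
{'x': [8, 2, 839], 'y': [7, 9]}
{'x': [8, 2, 839], 'y': [7, 9], 'z': [9, 8]}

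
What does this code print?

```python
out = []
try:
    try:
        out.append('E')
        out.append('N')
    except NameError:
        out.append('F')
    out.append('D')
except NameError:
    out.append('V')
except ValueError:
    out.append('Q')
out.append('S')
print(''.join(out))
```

Execution trace: 'E' (inner try body) → 'N' (inner try body, no exception) → 'D' (try body, no exception) → 'S' (after the try/except). Output: ENDS

Answer: ENDS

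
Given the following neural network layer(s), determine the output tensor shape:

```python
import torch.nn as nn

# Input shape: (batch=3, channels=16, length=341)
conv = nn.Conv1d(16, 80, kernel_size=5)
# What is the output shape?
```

Input: (3, 16, 341) -> Output: (3, 80, 337)

Answer: (3, 80, 337)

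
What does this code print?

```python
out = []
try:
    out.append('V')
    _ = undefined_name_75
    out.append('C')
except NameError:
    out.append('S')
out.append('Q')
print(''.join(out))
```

Execution trace: 'V' (try body) → 'S' (except NameError) → 'Q' (after the try/except). Output: VSQ

Answer: VSQ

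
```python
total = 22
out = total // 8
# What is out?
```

Trace:
`total = 22` → total = 22
`out = total // 8` → out = 2
So out = 2

Answer: 2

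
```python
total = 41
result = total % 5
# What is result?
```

Trace:
`total = 41` → total = 41
`result = total % 5` → result = 1
So result = 1

Answer: 1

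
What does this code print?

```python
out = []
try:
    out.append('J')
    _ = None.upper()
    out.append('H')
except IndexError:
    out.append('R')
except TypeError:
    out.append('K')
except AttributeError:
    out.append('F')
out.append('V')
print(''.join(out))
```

Execution trace: 'J' (try body) → 'F' (except AttributeError) → 'V' (after the try/except). Output: JFV

Answer: JFV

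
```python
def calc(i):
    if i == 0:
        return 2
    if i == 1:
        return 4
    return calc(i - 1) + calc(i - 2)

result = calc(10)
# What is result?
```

Build up from base cases: calc(0)=2, calc(1)=4, calc(2)=6, calc(3)=10, calc(4)=16, calc(5)=26, calc(6)=42, ..., calc(10)=288

Answer: 288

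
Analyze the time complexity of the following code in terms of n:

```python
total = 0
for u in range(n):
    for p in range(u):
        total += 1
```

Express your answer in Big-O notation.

Each loop level contributes: n × n. Multiplying the contributions gives O(n^2).

Answer: O(n^2)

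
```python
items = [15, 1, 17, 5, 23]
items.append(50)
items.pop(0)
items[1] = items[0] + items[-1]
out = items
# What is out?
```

Trace:
`items = [15, 1, 17, 5, 23]` → items = [15, 1, 17, 5, 23]
`items.append(50)` → items = [15, 1, 17, 5, 23, 50]
`items.pop(0)` → items = [1, 17, 5, 23, 50]
`items[1] = items[0] + items[-1]` → items = [1, 51, 5, 23, 50]
`out = items` → out = [1, 51, 5, 23, 50]
So out = [1, 51, 5, 23, 50]

Answer: [1, 51, 5, 23, 50]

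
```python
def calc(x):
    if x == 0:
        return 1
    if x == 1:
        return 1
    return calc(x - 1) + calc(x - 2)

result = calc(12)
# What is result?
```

Build up from base cases: calc(0)=1, calc(1)=1, calc(2)=2, calc(3)=3, calc(4)=5, calc(5)=8, calc(6)=13, ..., calc(12)=233

Answer: 233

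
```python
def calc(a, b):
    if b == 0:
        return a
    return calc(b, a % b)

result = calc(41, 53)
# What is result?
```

calc(41, 53) -> calc(53, 41) -> calc(41, 12) -> calc(12, 5) -> calc(5, 2) -> calc(2, 1) -> calc(1, 0) -> 1

Answer: 1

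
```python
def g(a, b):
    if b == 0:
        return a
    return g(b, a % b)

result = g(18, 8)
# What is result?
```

g(18, 8) -> g(8, 2) -> g(2, 0) -> 2

Answer: 2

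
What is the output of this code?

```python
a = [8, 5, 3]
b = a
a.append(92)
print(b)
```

Key concept: basic list aliasing.
Step by step:
`a = [8, 5, 3]` → a = [8, 5, 3]
`b = a` → b = [8, 5, 3] (same object as a)
`a.append(92)` → a = [8, 5, 3, 92] (same object as b); b = [8, 5, 3, 92] (same object as a)
`print(b)` → prints [8, 5, 3, 92]

Answer: [8, 5, 3, 92]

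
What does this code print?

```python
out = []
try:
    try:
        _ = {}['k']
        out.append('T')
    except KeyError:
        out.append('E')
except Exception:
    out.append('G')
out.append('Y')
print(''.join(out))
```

Execution trace: 'E' (inner except KeyError) → 'Y' (after the try/except). Output: EY

Answer: EY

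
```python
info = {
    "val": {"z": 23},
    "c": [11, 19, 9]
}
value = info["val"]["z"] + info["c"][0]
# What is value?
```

Trace:
`info = { ...` → info = {'val': {'z': 23}, 'c': [11, 19, 9]}
`value = info["val"]["z"] + info["c"][0]` → value = 34
So value = 34

Answer: 34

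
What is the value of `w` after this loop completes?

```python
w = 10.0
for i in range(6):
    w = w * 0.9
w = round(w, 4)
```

Exponential decay: 10.0 * 0.9^6
`w` takes the values: 10.0 → 9.0 → 8.1 → 7.29 → 6.561 → 5.9049 → 5.31441 → 5.3144

Answer: 5.3144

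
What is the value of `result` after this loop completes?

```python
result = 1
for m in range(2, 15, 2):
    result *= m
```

Product of even numbers 2 to 14
`result` takes the values: 1 → 2 → 8 → 48 → 384 → 3840 → 46080 → 645120

Answer: 645120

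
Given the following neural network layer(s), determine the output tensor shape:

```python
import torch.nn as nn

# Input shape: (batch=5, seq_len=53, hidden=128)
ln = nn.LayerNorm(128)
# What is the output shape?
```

Input: (5, 53, 128) -> Output: (5, 53, 128)

Answer: (5, 53, 128)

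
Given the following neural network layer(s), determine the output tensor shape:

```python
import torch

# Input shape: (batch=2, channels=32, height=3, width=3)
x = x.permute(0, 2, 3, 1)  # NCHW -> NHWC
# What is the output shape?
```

Input: (2, 32, 3, 3) -> Output: (2, 3, 3, 32)

Answer: (2, 3, 3, 32)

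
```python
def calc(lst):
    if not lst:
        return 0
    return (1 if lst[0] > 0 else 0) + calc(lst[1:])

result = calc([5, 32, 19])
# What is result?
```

Count of positive elements in [5, 32, 19] = 3

Answer: 3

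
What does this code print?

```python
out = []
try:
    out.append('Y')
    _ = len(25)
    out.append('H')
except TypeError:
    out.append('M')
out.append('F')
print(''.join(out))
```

Execution trace: 'Y' (try body) → 'M' (except TypeError) → 'F' (after the try/except). Output: YMF

Answer: YMF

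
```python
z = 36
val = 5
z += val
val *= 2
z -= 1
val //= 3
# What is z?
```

Trace:
`z = 36` → z = 36
`val = 5` → val = 5
`z += val` → z = 41
`val *= 2` → val = 10
`z -= 1` → z = 40
`val //= 3` → val = 3
So z = 40

Answer: 40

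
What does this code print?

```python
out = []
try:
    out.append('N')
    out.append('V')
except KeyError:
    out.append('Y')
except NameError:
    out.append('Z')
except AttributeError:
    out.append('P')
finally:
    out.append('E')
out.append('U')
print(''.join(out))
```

Execution trace: 'N' (try body) → 'V' (try body, no exception) → 'E' (finally) → 'U' (after the try/except). Output: NVEU

Answer: NVEU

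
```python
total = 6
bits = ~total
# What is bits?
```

Trace:
`total = 6` → total = 6
`bits = ~total` → bits = -7
So bits = -7

Answer: -7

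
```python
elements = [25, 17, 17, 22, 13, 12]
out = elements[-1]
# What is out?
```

Trace:
`elements = [25, 17, 17, 22, 13, 12]` → elements = [25, 17, 17, 22, 13, 12]
`out = elements[-1]` → out = 12
So out = 12

Answer: 12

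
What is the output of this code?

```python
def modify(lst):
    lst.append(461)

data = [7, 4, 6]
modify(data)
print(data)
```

Key concept: function modifies passed list.
Step by step:
`data = [7, 4, 6]` → data = [7, 4, 6]
`modify(data)` → data = [7, 4, 6, 461]
`print(data)` → prints [7, 4, 6, 461]

Answer: [7, 4, 6, 461]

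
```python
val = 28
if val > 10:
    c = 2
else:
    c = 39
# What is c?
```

Trace:
`val = 28` → val = 28
`if val > 10: ...` → val > 10 is True → c = 2
So c = 2

Answer: 2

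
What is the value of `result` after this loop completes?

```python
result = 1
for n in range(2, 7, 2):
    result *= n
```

Product of even numbers 2 to 6
`result` takes the values: 1 → 2 → 8 → 48

Answer: 48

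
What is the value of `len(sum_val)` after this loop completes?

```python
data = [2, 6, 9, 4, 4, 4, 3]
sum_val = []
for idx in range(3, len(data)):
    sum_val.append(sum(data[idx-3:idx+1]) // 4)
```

Number of 4-element averages
`sum_val` takes the values: [] → [5] → [5, 5] → [5, 5, 5] → [5, 5, 5, 3]
So `len(sum_val)` = 4

Answer: 4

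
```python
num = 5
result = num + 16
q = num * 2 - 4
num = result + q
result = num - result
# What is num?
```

Trace:
`num = 5` → num = 5
`result = num + 16` → result = 21
`q = num * 2 - 4` → q = 6
`num = result + q` → num = 27
`result = num - result` → result = 6
So num = 27

Answer: 27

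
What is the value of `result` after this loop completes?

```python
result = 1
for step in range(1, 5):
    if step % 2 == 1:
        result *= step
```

Product of odd numbers 1 to 4
`result` takes the values: 1 → 3

Answer: 3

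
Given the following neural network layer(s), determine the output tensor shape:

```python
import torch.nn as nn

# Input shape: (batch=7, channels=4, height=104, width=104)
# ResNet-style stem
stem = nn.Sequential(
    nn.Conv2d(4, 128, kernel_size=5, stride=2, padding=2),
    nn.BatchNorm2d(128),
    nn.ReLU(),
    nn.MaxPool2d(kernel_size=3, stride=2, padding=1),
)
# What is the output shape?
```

Input: (7, 4, 104, 104) -> after Conv2d 5x5 stride=2: (7, 128, 52, 52) -> Output: (7, 128, 26, 26)

Answer: (7, 128, 26, 26)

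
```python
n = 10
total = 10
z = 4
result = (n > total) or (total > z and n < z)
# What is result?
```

Trace:
`n = 10` → n = 10
`total = 10` → total = 10
`z = 4` → z = 4
`result = (n > total) or (total > z and n < z)` → result = False
So result = False

Answer: False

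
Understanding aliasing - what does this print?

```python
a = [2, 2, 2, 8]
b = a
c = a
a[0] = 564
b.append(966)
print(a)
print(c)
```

Key concept: multiple aliases.
Step by step:
`a = [2, 2, 2, 8]` → a = [2, 2, 2, 8]
`b = a` → b = [2, 2, 2, 8] (same object as a)
`c = a` → c = [2, 2, 2, 8] (same object as a, b)
`a[0] = 564` → a = [564, 2, 2, 8] (same object as b, c); b = [564, 2, 2, 8] (same object as a, c); c = [564, 2, 2, 8] (same object as a, b)
`b.append(966)` → a = [564, 2, 2, 8, 966] (same object as b, c); b = [564, 2, 2, 8, 966] (same object as a, c); c = [564, 2, 2, 8, 966] (same object as a, b)
`print(a)` → prints [564, 2, 2, 8, 966]
`print(c)` → prints [564, 2, 2, 8, 966]

Answer:
[564, 2, 2, 8, 966]
[564, 2, 2, 8, 966]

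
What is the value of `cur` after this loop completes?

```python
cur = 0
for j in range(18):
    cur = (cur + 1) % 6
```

Increment mod 6, 18 times = 0
`cur` takes the values: 0 → 1 → 2 → 3 → 4 → 5 → 0 → 1 → 2 → 3 → 4 → 5 → 0 → 1 → 2 → 3 → 4 → 5 → 0

Answer: 0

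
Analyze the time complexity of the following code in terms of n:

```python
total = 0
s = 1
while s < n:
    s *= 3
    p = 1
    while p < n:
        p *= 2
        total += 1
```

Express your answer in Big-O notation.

Each loop level contributes: log n × log n. Multiplying the contributions gives O(log² n).

Answer: O(log² n)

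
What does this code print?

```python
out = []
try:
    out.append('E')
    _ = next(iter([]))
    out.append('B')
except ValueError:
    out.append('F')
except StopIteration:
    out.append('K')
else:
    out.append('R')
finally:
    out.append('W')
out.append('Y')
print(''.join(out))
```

Execution trace: 'E' (try body) → 'K' (except StopIteration) → 'W' (finally) → 'Y' (after the try/except). Output: EKWY

Answer: EKWY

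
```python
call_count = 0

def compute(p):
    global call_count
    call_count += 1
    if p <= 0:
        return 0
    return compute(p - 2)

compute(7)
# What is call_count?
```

Linear recursion stepping by 2: 5 calls from p=7 down to ≤0.

Answer: 5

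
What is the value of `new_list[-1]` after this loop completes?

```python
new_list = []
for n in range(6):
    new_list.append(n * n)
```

Last element of squares 0 to 5
`new_list` takes the values: [] → [0] → [0, 1] → [0, 1, 4] → [0, 1, 4, 9] → [0, 1, 4, 9, 16] → [0, 1, 4, 9, 16, 25]
So `new_list[-1]` = 25

Answer: 25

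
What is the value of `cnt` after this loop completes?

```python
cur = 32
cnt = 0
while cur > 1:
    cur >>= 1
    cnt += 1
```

Count right shifts until 1
`cnt` takes the values: 0 → 1 → 2 → 3 → 4 → 5

Answer: 5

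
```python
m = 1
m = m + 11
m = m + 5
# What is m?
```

Trace:
`m = 1` → m = 1
`m = m + 11` → m = 12
`m = m + 5` → m = 17
So m = 17

Answer: 17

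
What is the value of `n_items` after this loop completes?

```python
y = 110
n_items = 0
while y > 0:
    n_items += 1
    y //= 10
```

Count digits by repeated division by 10
`n_items` takes the values: 0 → 1 → 2 → 3

Answer: 3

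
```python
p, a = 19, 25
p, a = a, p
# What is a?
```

Trace:
`p, a = 19, 25` → p = 19; a = 25
`p, a = a, p` → p = 25; a = 19
So a = 19

Answer: 19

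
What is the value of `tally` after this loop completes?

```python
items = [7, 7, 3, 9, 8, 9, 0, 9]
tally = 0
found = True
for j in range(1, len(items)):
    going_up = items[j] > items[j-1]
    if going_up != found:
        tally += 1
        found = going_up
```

Count direction changes in [7, 7, 3, 9, 8, 9, 0, 9]
`tally` takes the values: 0 → 1 → 2 → 3 → 4 → 5 → 6

Answer: 6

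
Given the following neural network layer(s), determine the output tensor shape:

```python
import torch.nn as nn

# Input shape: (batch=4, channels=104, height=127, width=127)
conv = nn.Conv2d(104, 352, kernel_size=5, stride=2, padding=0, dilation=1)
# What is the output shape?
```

Input: (4, 104, 127, 127) -> Output: (4, 352, 62, 62)

Answer: (4, 352, 62, 62)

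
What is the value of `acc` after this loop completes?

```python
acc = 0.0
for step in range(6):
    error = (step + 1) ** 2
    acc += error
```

Sum of squared losses 1² + 2² + ... + 6²
`acc` takes the values: 0.0 → 1.0 → 5.0 → 14.0 → 30.0 → 55.0 → 91.0

Answer: 91.0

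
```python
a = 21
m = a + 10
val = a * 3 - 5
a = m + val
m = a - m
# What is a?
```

Trace:
`a = 21` → a = 21
`m = a + 10` → m = 31
`val = a * 3 - 5` → val = 58
`a = m + val` → a = 89
`m = a - m` → m = 58
So a = 89

Answer: 89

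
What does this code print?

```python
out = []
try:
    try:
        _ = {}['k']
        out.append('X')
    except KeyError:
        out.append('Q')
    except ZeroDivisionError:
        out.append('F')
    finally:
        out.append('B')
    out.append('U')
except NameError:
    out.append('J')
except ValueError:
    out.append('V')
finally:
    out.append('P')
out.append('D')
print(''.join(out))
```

Execution trace: 'Q' (inner except KeyError) → 'B' (inner finally) → 'U' (try body, no exception) → 'P' (finally) → 'D' (after the try/except). Output: QBUPD

Answer: QBUPD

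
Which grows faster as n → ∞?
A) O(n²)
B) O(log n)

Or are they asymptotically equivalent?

O(n²) vs O(log n): Higher order terms dominate.

Answer: A) O(n²) grows faster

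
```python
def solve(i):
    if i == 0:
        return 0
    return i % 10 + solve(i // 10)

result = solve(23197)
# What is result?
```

Sum of digits of 23197: 7 + 9 + 1 + 3 + 2 = 22

Answer: 22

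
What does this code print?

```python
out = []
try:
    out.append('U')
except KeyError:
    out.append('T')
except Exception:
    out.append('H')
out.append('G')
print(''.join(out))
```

Execution trace: 'U' (try body, no exception) → 'G' (after the try/except). Output: UG

Answer: UG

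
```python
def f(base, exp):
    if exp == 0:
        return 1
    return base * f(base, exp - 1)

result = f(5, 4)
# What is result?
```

f(5, 4) = 5 * 5 * 5 * 5 = 625

Answer: 625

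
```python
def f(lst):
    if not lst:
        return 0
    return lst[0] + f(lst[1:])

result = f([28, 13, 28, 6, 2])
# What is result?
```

28 + 13 + 28 + 6 + 2 + 0 = 77

Answer: 77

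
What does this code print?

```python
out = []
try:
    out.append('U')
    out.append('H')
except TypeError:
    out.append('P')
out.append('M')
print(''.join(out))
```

Execution trace: 'U' (try body) → 'H' (try body, no exception) → 'M' (after the try/except). Output: UHM

Answer: UHM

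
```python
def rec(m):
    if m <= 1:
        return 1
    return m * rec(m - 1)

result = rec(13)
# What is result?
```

rec(13) = 13 * 12 * 11 * 10 * 9 * 8 * 7 * 6 * 5 * 4 * 3 * 2 * 1 = 6227020800

Answer: 6227020800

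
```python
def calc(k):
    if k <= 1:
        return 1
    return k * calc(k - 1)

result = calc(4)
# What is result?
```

calc(4) = 4 * 3 * 2 * 1 = 24

Answer: 24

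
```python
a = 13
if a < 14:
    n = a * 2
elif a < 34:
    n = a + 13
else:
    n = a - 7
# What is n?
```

Trace:
`a = 13` → a = 13
`if a < 14: ...` → a < 14 is True → n = 26
So n = 26

Answer: 26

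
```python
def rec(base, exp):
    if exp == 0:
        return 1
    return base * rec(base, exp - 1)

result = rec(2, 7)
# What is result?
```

rec(2, 7) = 2 * 2 * 2 * 2 * 2 * 2 * 2 = 128

Answer: 128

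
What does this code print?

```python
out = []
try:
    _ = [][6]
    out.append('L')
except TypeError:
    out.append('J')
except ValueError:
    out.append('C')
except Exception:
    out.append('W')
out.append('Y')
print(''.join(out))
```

Execution trace: 'W' (except Exception) → 'Y' (after the try/except). Output: WY

Answer: WY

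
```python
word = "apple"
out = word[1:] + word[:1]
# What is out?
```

Trace:
`word = "apple"` → word = 'apple'
`out = word[1:] + word[:1]` → out = 'pplea'
So out = 'pplea'

Answer: 'pplea'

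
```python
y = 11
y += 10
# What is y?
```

Trace:
`y = 11` → y = 11
`y += 10` → y = 21
So y = 21

Answer: 21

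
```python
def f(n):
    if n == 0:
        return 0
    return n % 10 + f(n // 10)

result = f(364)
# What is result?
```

Sum of digits of 364: 4 + 6 + 3 = 13

Answer: 13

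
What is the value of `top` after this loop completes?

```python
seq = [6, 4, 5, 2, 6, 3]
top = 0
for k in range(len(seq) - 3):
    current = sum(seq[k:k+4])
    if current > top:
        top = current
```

Max sum of 4-element window in [6, 4, 5, 2, 6, 3]
`top` takes the values: 0 → 17

Answer: 17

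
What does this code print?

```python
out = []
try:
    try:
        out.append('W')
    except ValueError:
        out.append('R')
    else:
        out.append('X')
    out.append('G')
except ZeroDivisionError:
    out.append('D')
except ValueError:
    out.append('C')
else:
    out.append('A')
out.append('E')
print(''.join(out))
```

Execution trace: 'W' (inner try body, no exception) → 'X' (inner else) → 'G' (try body, no exception) → 'A' (else) → 'E' (after the try/except). Output: WXGAE

Answer: WXGAE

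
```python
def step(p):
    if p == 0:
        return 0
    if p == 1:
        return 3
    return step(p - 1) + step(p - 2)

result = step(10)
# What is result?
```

Build up from base cases: step(0)=0, step(1)=3, step(2)=3, step(3)=6, step(4)=9, step(5)=15, step(6)=24, ..., step(10)=165

Answer: 165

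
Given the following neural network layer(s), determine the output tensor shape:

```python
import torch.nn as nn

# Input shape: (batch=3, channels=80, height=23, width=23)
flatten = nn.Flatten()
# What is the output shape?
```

Input: (3, 80, 23, 23) -> Output: (3, 42320)

Answer: (3, 42320)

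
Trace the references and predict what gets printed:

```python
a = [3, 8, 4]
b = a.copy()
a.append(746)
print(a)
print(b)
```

Key concept: list.copy() creates independent copy.
Step by step:
`a = [3, 8, 4]` → a = [3, 8, 4]
`b = a.copy()` → b = [3, 8, 4]
`a.append(746)` → a = [3, 8, 4, 746]
`print(a)` → prints [3, 8, 4, 746]
`print(b)` → prints [3, 8, 4]

Answer:
[3, 8, 4, 746]
[3, 8, 4]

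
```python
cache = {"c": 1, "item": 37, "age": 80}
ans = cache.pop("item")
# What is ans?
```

Trace:
`cache = {"c": 1, "item": 37, "age": 80}` → cache = {'c': 1, 'item': 37, 'age': 80}
`ans = cache.pop("item")` → cache = {'c': 1, 'age': 80}; ans = 37
So ans = 37

Answer: 37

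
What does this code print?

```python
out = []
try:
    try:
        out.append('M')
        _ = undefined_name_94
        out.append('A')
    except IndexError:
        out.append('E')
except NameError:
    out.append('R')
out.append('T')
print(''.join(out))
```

Execution trace: 'M' (try body) → 'R' (outer except NameError) → 'T' (after the try/except). Output: MRT

Answer: MRT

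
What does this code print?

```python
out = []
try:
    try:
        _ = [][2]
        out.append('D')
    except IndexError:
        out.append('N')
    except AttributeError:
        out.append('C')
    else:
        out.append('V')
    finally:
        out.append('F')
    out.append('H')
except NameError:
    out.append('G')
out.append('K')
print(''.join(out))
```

Execution trace: 'N' (inner except IndexError) → 'F' (inner finally) → 'H' (try body, no exception) → 'K' (after the try/except). Output: NFHK

Answer: NFHK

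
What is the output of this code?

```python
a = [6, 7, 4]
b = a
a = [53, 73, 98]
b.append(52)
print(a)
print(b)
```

Key concept: rebinding vs mutation: a is rebound to a new list, b still points at the original.
Step by step:
`a = [6, 7, 4]` → a = [6, 7, 4]
`b = a` → b = [6, 7, 4] (same object as a)
`a = [53, 73, 98]` → a = [53, 73, 98]
`b.append(52)` → b = [6, 7, 4, 52]
`print(a)` → prints [53, 73, 98]
`print(b)` → prints [6, 7, 4, 52]

Answer:
[53, 73, 98]
[6, 7, 4, 52]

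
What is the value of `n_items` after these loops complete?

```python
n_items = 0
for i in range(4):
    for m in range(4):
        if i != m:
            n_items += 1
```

4² - 4 (exclude diagonal)
`n_items` takes the values: 0 → 1 → 2 → 3 → 4 → 5 → 6 → 7 → 8 → 9 → 10 → 11 → 12

Answer: 12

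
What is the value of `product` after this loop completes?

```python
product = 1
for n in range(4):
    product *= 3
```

3^4 = 81
`product` takes the values: 1 → 3 → 9 → 27 → 81

Answer: 81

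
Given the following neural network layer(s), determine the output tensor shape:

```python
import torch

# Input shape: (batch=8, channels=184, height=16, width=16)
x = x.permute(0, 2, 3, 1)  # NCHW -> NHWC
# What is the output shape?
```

Input: (8, 184, 16, 16) -> Output: (8, 16, 16, 184)

Answer: (8, 16, 16, 184)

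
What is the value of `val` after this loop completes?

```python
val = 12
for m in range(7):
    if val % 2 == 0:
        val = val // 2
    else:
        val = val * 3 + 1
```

Collatz-style transformation from 12
`val` takes the values: 12 → 6 → 3 → 10 → 5 → 16 → 8 → 4

Answer: 4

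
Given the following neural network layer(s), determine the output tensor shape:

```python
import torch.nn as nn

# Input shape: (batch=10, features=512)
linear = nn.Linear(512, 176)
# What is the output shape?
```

Input: (10, 512) -> Output: (10, 176)

Answer: (10, 176)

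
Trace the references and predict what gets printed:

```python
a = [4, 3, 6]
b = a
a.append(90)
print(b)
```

Key concept: basic list aliasing.
Step by step:
`a = [4, 3, 6]` → a = [4, 3, 6]
`b = a` → b = [4, 3, 6] (same object as a)
`a.append(90)` → a = [4, 3, 6, 90] (same object as b); b = [4, 3, 6, 90] (same object as a)
`print(b)` → prints [4, 3, 6, 90]

Answer: [4, 3, 6, 90]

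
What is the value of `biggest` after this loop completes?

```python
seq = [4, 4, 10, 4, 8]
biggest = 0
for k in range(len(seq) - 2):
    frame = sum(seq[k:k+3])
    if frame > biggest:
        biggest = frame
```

Max sum of 3-element window in [4, 4, 10, 4, 8]
`biggest` takes the values: 0 → 18 → 22

Answer: 22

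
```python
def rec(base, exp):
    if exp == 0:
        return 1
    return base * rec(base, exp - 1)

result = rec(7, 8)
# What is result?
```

rec(7, 8) = 7 * 7 * 7 * 7 * 7 * 7 * 7 * 7 = 5764801

Answer: 5764801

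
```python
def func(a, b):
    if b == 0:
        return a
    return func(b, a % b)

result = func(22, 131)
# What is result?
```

func(22, 131) -> func(131, 22) -> func(22, 21) -> func(21, 1) -> func(1, 0) -> 1

Answer: 1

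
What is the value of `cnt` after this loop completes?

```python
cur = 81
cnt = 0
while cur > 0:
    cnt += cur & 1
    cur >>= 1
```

Count set bits in 81 (binary: 0b1010001)
`cnt` takes the values: 0 → 1 → 2 → 3

Answer: 3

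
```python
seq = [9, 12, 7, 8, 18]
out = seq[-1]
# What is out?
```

Trace:
`seq = [9, 12, 7, 8, 18]` → seq = [9, 12, 7, 8, 18]
`out = seq[-1]` → out = 18
So out = 18

Answer: 18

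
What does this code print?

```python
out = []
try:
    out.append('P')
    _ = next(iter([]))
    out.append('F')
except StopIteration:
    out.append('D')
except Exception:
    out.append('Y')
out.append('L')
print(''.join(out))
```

Execution trace: 'P' (try body) → 'D' (except StopIteration) → 'L' (after the try/except). Output: PDL

Answer: PDL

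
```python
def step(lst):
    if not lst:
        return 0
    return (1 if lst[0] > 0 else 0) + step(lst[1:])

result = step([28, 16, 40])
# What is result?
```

Count of positive elements in [28, 16, 40] = 3

Answer: 3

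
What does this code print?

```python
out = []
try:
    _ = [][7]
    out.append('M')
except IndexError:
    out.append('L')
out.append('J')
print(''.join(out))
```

Execution trace: 'L' (except IndexError) → 'J' (after the try/except). Output: LJ

Answer: LJ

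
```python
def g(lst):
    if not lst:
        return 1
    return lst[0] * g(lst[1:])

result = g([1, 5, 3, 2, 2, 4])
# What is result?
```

Product over [1, 5, 3, 2, 2, 4] = 1 * 5 * 3 * 2 * 2 * 4 = 240

Answer: 240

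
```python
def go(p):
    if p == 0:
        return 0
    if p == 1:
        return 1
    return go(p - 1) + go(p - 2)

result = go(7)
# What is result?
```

Build up from base cases: go(0)=0, go(1)=1, go(2)=1, go(3)=2, go(4)=3, go(5)=5, go(6)=8, ..., go(7)=13

Answer: 13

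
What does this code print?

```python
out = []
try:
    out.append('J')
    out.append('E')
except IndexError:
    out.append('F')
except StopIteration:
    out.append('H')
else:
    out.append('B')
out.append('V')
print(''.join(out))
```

Execution trace: 'J' (try body) → 'E' (try body, no exception) → 'B' (else) → 'V' (after the try/except). Output: JEBV

Answer: JEBV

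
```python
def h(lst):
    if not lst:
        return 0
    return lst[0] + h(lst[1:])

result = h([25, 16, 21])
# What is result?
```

25 + 16 + 21 + 0 = 62

Answer: 62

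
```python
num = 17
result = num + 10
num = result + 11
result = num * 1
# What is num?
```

Trace:
`num = 17` → num = 17
`result = num + 10` → result = 27
`num = result + 11` → num = 38
`result = num * 1` → result = 38
So num = 38

Answer: 38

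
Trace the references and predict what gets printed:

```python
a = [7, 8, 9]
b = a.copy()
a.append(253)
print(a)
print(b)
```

Key concept: list.copy() creates independent copy.
Step by step:
`a = [7, 8, 9]` → a = [7, 8, 9]
`b = a.copy()` → b = [7, 8, 9]
`a.append(253)` → a = [7, 8, 9, 253]
`print(a)` → prints [7, 8, 9, 253]
`print(b)` → prints [7, 8, 9]

Answer:
[7, 8, 9, 253]
[7, 8, 9]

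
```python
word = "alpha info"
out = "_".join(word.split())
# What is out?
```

Trace:
`word = "alpha info"` → word = 'alpha info'
`out = "_".join(word.split())` → out = 'alpha_info'
So out = 'alpha_info'

Answer: 'alpha_info'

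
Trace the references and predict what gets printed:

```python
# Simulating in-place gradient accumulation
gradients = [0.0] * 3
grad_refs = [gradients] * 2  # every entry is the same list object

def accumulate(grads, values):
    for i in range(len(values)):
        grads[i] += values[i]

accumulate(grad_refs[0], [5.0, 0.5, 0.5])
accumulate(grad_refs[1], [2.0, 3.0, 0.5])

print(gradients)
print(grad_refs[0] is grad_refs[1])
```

Key concept: gradient accumulation aliasing.
Step by step:
`gradients = [0.0] * 3` → gradients = [0.0, 0.0, 0.0]
`grad_refs = [gradients] * 2` → grad_refs = [[0.0, 0.0, 0.0], [0.0, 0.0, 0.0]]
`accumulate(grad_refs[0], [5.0, 0.5, 0.5])` → gradients = [5.0, 0.5, 0.5]; grad_refs = [[5.0, 0.5, 0.5], [5.0, 0.5, 0.5]]
`accumulate(grad_refs[1], [2.0, 3.0, 0.5])` → gradients = [7.0, 3.5, 1.0]; grad_refs = [[7.0, 3.5, 1.0], [7.0, 3.5, 1.0]]
`print(gradients)` → prints [7.0, 3.5, 1.0]
`print(grad_refs[0] is grad_refs[1])` → prints True

Answer:
[7.0, 3.5, 1.0]
True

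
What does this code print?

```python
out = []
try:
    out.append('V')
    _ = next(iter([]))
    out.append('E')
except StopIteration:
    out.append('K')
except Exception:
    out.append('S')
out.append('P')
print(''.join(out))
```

Execution trace: 'V' (try body) → 'K' (except StopIteration) → 'P' (after the try/except). Output: VKP

Answer: VKP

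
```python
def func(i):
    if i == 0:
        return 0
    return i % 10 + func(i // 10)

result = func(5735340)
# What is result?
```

Sum of digits of 5735340: 0 + 4 + 3 + 5 + 3 + 7 + 5 = 27

Answer: 27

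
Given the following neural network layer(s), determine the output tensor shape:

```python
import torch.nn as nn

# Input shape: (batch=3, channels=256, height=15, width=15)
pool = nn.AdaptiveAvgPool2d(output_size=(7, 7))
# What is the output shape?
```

Input: (3, 256, 15, 15) -> Output: (3, 256, 7, 7)

Answer: (3, 256, 7, 7)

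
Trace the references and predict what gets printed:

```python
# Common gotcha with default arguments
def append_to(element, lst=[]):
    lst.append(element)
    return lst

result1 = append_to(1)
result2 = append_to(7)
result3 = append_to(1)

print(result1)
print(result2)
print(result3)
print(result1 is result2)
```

Key concept: mutable default argument gotcha.
Step by step:
`result1 = append_to(1)` → result1 = [1]
`result2 = append_to(7)` → result1 = [1, 7] (same object as result2); result2 = [1, 7] (same object as result1)
`result3 = append_to(1)` → result1 = [1, 7, 1] (same object as result2, result3); result2 = [1, 7, 1] (same object as result1, result3); result3 = [1, 7, 1] (same object as result1, result2)
`print(result1)` → prints [1, 7, 1]
`print(result2)` → prints [1, 7, 1]
`print(result3)` → prints [1, 7, 1]
`print(result1 is result2)` → prints True

Answer:
[1, 7, 1]
[1, 7, 1]
[1, 7, 1]
True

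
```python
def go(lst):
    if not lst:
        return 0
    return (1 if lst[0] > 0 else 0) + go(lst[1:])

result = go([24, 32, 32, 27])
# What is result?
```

Count of positive elements in [24, 32, 32, 27] = 4

Answer: 4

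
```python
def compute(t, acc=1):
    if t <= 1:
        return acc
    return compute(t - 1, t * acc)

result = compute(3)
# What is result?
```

Accumulator trace (n, acc): (3, 1) -> (2, 3) -> (1, 6) -> return 6

Answer: 6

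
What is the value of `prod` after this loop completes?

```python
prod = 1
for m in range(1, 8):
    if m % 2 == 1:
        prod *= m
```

Product of odd numbers 1 to 7
`prod` takes the values: 1 → 3 → 15 → 105

Answer: 105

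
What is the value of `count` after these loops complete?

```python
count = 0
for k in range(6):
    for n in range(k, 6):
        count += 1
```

Upper triangle: 6 + 5 + ... + 1
`count` takes the values: 0 → 1 → 2 → 3 → 4 → 5 → 6 → 7 → 8 → 9 → 10 → 11 → 12 → 13 → 14 → 15 → 16 → 17 → 18 → 19 → 20 → 21

Answer: 21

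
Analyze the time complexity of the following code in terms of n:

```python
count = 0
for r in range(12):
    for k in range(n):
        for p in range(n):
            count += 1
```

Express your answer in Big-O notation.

Each loop level contributes: 1 × n × n. Multiplying the contributions gives O(n^2).

Answer: O(n^2)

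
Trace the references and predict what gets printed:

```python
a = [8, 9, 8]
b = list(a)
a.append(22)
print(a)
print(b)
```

Key concept: list() constructor creates copy.
Step by step:
`a = [8, 9, 8]` → a = [8, 9, 8]
`b = list(a)` → b = [8, 9, 8]
`a.append(22)` → a = [8, 9, 8, 22]
`print(a)` → prints [8, 9, 8, 22]
`print(b)` → prints [8, 9, 8]

Answer:
[8, 9, 8, 22]
[8, 9, 8]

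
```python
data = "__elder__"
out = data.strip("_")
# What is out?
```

Trace:
`data = "__elder__"` → data = '__elder__'
`out = data.strip("_")` → out = 'elder'
So out = 'elder'

Answer: 'elder'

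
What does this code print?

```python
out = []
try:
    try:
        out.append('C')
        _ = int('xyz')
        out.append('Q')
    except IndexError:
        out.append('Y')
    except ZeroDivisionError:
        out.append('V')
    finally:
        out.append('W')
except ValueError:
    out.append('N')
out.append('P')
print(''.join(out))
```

Execution trace: 'C' (try body) → 'W' (finally) → 'N' (outer except ValueError) → 'P' (after the try/except). Output: CWNP

Answer: CWNP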